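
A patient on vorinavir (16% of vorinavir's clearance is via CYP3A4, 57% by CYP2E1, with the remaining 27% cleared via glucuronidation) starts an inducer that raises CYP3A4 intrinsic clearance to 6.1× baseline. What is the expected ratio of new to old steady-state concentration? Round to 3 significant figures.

The CYP3A4 pathway (16% of clearance) increases to 6.1× activity: 0.16 × 6.1 = 0.976.
CYP2E1 (57%) and the residual 27% are unaffected.
Relative clearance = 0.976 + 0.57 + 0.27 = 1.816.
Steady-state concentration is inversely proportional to clearance, so the fold-change is 1 / 1.816 = 0.551.

0.551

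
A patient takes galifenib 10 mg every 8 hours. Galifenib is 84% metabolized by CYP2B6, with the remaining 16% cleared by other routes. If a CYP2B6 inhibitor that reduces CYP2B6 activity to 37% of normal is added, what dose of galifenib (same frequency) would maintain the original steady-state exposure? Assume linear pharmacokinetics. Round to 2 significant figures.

The CYP2B6 pathway (84% of clearance) is reduced to 0.37× activity: 0.84 × 0.37 = 0.3108.
The remaining 16% of clearance is unaffected.
New clearance relative to baseline: 0.3108 + 0.16 = 0.4708.
Exposure is unchanged when dose changes in proportion to clearance. New dose = 10 mg × 0.4708 = 4.7 mg.

4.7 mg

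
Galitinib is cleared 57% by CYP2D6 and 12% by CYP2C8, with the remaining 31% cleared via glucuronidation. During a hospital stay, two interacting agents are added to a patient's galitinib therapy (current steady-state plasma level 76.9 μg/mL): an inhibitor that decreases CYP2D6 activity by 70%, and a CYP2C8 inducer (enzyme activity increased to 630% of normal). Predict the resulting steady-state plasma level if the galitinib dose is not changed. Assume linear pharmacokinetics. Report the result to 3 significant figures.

The CYP2D6 pathway (57% of clearance) drops to 0.3× activity: 0.57 × 0.3 = 0.171.
The CYP2C8 pathway (12% of clearance) increases to 6.3× activity: 0.12 × 6.3 = 0.756.
Non-CYP routes (31%) are unchanged.
Relative clearance = 0.171 + 0.756 + 0.31 = 1.237.
New steady-state plasma level = 76.9 / 1.237 = 62.2 μg/mL (concentration scales inversely with clearance).

62.2 μg/mL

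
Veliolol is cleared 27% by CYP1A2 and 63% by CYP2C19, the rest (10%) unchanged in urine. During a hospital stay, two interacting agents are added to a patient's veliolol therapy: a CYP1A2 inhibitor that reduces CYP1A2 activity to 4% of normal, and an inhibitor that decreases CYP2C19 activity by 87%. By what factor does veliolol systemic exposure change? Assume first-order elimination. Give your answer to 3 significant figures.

5.19

CYP1A2: 0.27 × 0.04 = 0.0108
CYP2C19: 0.63 × 0.13 = 0.0819
Other: 0.1 (unchanged)
New clearance relative to baseline: 0.0108 + 0.0819 + 0.1 = 0.1927.
Systemic exposure ∝ 1/CL: fold-change = 1 / 0.1927 = 5.19.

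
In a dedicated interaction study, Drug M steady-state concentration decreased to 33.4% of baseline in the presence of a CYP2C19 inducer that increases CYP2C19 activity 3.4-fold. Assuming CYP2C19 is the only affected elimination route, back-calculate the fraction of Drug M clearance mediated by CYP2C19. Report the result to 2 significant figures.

0.83

Call the CYP2C19 fraction fm. After the interaction, CL_new/CL_old = fm × 3.4 + (1 − fm).
Steady-state concentration ratio = 1 / (new CL fraction), so new CL fraction = 1 / 0.334 = 2.994.
fm × 3.4 + 1 − fm = 2.994  ⇒  fm × (3.4 − 1) = 1.994  ⇒  fm = 0.83.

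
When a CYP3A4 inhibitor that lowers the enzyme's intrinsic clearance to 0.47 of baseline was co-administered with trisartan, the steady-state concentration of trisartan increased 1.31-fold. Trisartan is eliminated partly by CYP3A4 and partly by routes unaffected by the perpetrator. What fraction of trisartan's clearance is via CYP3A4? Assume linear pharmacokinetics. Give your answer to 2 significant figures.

0.45

Let x = fm,CYP3A4. Because steady-state concentration ∝ 1/CL, relative clearance fell to 1/1.31 = 0.7634.
Only the CYP3A4 route changed, so 0.7634 = x·0.47 + (1 − x), giving x = 0.45.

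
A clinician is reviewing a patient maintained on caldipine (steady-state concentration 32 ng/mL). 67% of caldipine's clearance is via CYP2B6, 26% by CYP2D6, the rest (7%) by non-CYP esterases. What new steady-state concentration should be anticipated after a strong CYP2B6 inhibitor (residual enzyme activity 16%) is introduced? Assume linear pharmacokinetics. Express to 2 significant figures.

CYP2B6: 0.67 × 0.16 = 0.1072
CYP2D6: 0.26 (unchanged)
Other: 0.07 (unchanged)
Relative clearance = 0.1072 + 0.26 + 0.07 = 0.4372.
New steady-state concentration = baseline ÷ relative clearance = 32 / 0.4372 = 73 ng/mL.

73 ng/mL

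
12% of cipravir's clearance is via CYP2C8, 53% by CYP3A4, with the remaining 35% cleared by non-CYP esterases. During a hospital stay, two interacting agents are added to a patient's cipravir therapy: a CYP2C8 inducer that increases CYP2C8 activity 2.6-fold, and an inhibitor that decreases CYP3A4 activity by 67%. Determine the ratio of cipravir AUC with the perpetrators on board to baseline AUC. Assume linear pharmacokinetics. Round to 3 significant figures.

The CYP2C8 pathway (12% of clearance) increases to 2.6× activity: 0.12 × 2.6 = 0.312.
The CYP3A4 pathway (53% of clearance) falls to 0.33× activity: 0.53 × 0.33 = 0.1749.
Non-CYP routes (35%) are unchanged.
New clearance relative to baseline: 0.312 + 0.1749 + 0.35 = 0.8369.
AUC ∝ 1/CL: fold-change = 1 / 0.8369 = 1.19.

1.19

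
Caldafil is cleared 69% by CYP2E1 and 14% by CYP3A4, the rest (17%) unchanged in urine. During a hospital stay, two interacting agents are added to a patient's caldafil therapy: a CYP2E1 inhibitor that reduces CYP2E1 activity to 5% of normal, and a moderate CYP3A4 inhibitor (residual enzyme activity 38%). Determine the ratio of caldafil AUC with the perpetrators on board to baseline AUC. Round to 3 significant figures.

The CYP2E1 pathway (69% of clearance) falls to 0.05× activity: 0.69 × 0.05 = 0.0345.
The CYP3A4 pathway (14% of clearance) drops to 0.38× activity: 0.14 × 0.38 = 0.0532.
The remaining 17% of clearance is unaffected.
CL_new/CL_old = 0.0345 + 0.0532 + 0.17 = 0.2577.
AUC ∝ 1/CL: fold-change = 1 / 0.2577 = 3.88.

3.88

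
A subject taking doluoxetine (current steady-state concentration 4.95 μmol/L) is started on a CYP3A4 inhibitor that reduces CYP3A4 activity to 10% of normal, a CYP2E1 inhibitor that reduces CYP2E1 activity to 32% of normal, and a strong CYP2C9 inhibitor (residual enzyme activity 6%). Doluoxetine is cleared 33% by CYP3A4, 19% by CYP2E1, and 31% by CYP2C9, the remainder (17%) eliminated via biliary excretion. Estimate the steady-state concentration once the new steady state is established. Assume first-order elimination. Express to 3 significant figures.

The CYP3A4 pathway (33% of clearance) drops to 0.1× activity: 0.33 × 0.1 = 0.033.
The CYP2E1 pathway (19% of clearance) is reduced to 0.32× activity: 0.19 × 0.32 = 0.0608.
The CYP2C9 pathway (31% of clearance) is reduced to 0.06× activity: 0.31 × 0.06 = 0.0186.
Non-CYP routes (17%) are unchanged.
Relative clearance = 0.033 + 0.0608 + 0.0186 + 0.17 = 0.2824.
Steady-state concentration ∝ 1/CL: new value = 4.95 / 0.2824 = 17.5 μmol/L.

17.5 μmol/L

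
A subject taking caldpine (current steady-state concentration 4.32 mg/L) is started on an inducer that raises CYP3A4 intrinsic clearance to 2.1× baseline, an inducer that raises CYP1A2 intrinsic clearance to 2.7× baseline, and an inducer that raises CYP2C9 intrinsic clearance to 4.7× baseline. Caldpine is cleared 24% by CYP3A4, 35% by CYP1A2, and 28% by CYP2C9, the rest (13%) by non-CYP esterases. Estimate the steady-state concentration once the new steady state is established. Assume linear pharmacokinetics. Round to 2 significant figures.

1.5 mg/L

The CYP3A4 pathway (24% of clearance) increases to 2.1× activity: 0.24 × 2.1 = 0.504.
The CYP1A2 pathway (35% of clearance) increases to 2.7× activity: 0.35 × 2.7 = 0.945.
The CYP2C9 pathway (28% of clearance) rises to 4.7× activity: 0.28 × 4.7 = 1.316.
The remaining 13% of clearance is unaffected.
Relative clearance = 0.504 + 0.945 + 1.316 + 0.13 = 2.895.
Steady-state concentration ∝ 1/CL: new value = 4.32 / 2.895 = 1.5 mg/L.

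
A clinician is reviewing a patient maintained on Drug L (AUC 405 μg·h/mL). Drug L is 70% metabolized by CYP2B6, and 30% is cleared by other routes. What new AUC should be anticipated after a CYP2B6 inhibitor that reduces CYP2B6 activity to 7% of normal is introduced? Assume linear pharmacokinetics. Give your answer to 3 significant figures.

The CYP2B6 pathway (70% of clearance) drops to 0.07× activity: 0.7 × 0.07 = 0.049.
Non-CYP routes (30%) are unchanged.
Relative clearance = 0.049 + 0.3 = 0.349.
With dosing unchanged, AUC scales as 1/CL: 405 / 0.349 = 1.16 × 10³ μg·h/mL.

1.16 × 10³ μg·h/mL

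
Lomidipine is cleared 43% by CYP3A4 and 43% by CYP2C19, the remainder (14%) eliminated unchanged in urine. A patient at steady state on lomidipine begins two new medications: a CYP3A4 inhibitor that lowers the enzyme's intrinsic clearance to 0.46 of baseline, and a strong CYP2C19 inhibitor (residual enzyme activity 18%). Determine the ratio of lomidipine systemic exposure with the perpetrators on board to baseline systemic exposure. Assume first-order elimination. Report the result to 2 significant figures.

The CYP3A4 pathway (43% of clearance) drops to 0.46× activity: 0.43 × 0.46 = 0.1978.
The CYP2C19 pathway (43% of clearance) drops to 0.18× activity: 0.43 × 0.18 = 0.0774.
The remaining 14% of clearance is unaffected.
New clearance relative to baseline: 0.1978 + 0.0774 + 0.14 = 0.4152.
Systemic exposure ∝ 1/CL: fold-change = 1 / 0.4152 = 2.4.

2.4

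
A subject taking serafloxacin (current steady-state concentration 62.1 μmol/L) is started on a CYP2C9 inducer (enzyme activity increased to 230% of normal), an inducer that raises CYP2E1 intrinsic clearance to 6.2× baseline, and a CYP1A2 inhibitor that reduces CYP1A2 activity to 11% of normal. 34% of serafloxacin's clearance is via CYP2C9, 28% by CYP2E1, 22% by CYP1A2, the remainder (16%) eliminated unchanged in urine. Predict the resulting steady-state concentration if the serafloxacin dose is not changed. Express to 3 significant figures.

23.0 μmol/L

The CYP2C9 pathway (34% of clearance) is boosted to 2.3× activity: 0.34 × 2.3 = 0.782.
The CYP2E1 pathway (28% of clearance) increases to 6.2× activity: 0.28 × 6.2 = 1.736.
The CYP1A2 pathway (22% of clearance) falls to 0.11× activity: 0.22 × 0.11 = 0.0242.
The remaining 16% of clearance is unaffected.
Relative clearance = 0.782 + 1.736 + 0.0242 + 0.16 = 2.7022.
Dividing the baseline by the relative clearance: 62.1 / 2.7022 = 23.0 μmol/L.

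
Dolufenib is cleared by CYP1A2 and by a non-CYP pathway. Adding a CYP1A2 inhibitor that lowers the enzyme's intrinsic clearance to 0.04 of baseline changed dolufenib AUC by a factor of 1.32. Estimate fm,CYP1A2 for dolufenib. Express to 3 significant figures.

0.253

Let x = fm,CYP1A2. Because AUC ∝ 1/CL, relative clearance fell to 1/1.32 = 0.7576.
Setting x·0.04 + (1 − x) = 0.7576 and solving: x = (0.7576 − 1)/(0.04 − 1) = 0.253.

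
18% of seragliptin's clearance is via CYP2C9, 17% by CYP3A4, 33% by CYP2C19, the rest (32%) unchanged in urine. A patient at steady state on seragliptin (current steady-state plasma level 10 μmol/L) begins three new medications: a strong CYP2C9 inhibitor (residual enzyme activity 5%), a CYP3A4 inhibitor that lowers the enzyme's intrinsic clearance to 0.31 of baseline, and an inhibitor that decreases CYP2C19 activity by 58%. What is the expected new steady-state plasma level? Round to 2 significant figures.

The CYP2C9 pathway (18% of clearance) falls to 0.05× activity: 0.18 × 0.05 = 0.009.
The CYP3A4 pathway (17% of clearance) falls to 0.31× activity: 0.17 × 0.31 = 0.0527.
The CYP2C19 pathway (33% of clearance) is reduced to 0.42× activity: 0.33 × 0.42 = 0.1386.
Non-CYP routes (32%) are unchanged.
CL_new/CL_old = 0.009 + 0.0527 + 0.1386 + 0.32 = 0.5203.
New steady-state plasma level = 10 / 0.5203 = 19 μmol/L (concentration scales inversely with clearance).

19 μmol/L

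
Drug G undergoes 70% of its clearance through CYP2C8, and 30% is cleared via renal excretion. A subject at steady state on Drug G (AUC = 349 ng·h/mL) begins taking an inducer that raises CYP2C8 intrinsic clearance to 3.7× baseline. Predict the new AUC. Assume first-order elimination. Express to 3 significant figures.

CYP2C8: 0.7 × 3.7 = 2.59
Other: 0.3 (unchanged)
New clearance relative to baseline: 2.59 + 0.3 = 2.89.
With dosing unchanged, AUC scales as 1/CL: 349 / 2.89 = 121 ng·h/mL.

121 ng·h/mL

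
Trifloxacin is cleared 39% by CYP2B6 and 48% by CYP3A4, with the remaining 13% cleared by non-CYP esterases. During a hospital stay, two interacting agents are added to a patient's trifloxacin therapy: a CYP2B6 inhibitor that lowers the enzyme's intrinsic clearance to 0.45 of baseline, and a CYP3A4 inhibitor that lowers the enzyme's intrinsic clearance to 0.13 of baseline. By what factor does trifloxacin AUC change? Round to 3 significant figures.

2.72

The CYP2B6 pathway (39% of clearance) falls to 0.45× activity: 0.39 × 0.45 = 0.1755.
The CYP3A4 pathway (48% of clearance) drops to 0.13× activity: 0.48 × 0.13 = 0.0624.
Non-CYP routes (13%) are unchanged.
CL_new/CL_old = 0.1755 + 0.0624 + 0.13 = 0.3679.
Because AUC varies inversely with clearance, the combined effect is 1 / 0.3679 = 2.72.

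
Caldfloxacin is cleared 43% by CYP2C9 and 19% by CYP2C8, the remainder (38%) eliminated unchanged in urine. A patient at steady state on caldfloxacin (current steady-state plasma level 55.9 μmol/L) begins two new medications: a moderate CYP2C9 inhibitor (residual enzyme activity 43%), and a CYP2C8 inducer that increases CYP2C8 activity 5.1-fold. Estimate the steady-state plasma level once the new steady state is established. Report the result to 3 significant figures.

The CYP2C9 pathway (43% of clearance) falls to 0.43× activity: 0.43 × 0.43 = 0.1849.
The CYP2C8 pathway (19% of clearance) is boosted to 5.1× activity: 0.19 × 5.1 = 0.969.
The remaining 38% of clearance is unaffected.
New clearance relative to baseline: 0.1849 + 0.969 + 0.38 = 1.5339.
New steady-state plasma level = 55.9 / 1.5339 = 36.4 μmol/L (concentration scales inversely with clearance).

36.4 μmol/L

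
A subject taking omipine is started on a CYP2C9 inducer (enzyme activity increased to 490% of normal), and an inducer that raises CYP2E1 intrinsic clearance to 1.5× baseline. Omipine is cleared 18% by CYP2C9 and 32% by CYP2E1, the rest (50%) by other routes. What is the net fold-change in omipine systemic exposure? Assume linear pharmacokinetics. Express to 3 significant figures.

CYP2C9: 0.18 × 4.9 = 0.882
CYP2E1: 0.32 × 1.5 = 0.48
Other: 0.5 (unchanged)
CL_new/CL_old = 0.882 + 0.48 + 0.5 = 1.862.
Systemic exposure ∝ 1/CL: fold-change = 1 / 1.862 = 0.537.

0.537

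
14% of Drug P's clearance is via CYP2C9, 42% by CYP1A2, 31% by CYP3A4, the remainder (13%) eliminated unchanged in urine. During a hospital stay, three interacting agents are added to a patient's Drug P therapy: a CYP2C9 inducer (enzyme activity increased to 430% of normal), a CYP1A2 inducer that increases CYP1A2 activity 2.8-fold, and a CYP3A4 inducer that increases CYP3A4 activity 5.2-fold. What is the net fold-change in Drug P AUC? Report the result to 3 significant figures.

0.284

CYP2C9: 0.14 × 4.3 = 0.602
CYP1A2: 0.42 × 2.8 = 1.176
CYP3A4: 0.31 × 5.2 = 1.612
Other: 0.13 (unchanged)
New clearance relative to baseline: 0.602 + 1.176 + 1.612 + 0.13 = 3.52.
Because AUC varies inversely with clearance, the combined effect is 1 / 3.52 = 0.284.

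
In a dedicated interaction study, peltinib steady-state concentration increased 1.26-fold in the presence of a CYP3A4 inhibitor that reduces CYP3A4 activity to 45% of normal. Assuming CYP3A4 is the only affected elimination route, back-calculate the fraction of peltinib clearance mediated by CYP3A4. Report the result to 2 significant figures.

0.38

Call the CYP3A4 fraction fm. After the interaction, CL_new/CL_old = fm × 0.45 + (1 − fm).
Steady-state concentration ratio = 1 / (new CL fraction), so new CL fraction = 1 / 1.26 = 0.7937.
fm × 0.45 + 1 − fm = 0.7937  ⇒  fm × (0.45 − 1) = −0.2063  ⇒  fm = 0.38.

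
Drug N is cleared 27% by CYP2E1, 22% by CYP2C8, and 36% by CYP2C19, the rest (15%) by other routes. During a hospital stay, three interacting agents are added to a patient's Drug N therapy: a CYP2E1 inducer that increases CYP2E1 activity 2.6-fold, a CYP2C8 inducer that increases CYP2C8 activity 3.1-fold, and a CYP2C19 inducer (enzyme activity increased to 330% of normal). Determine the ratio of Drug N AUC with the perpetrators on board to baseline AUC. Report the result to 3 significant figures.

0.367

The CYP2E1 pathway (27% of clearance) is boosted to 2.6× activity: 0.27 × 2.6 = 0.702.
The CYP2C8 pathway (22% of clearance) increases to 3.1× activity: 0.22 × 3.1 = 0.682.
The CYP2C19 pathway (36% of clearance) is boosted to 3.3× activity: 0.36 × 3.3 = 1.188.
The remaining 15% of clearance is unaffected.
Relative clearance = 0.702 + 0.682 + 1.188 + 0.15 = 2.722.
Net AUC ratio = 1 / 2.722 = 0.367.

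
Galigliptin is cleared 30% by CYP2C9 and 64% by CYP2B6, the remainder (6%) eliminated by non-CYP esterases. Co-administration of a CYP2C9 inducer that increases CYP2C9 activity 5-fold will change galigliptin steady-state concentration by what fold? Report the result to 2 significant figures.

0.45

CYP2C9: 0.3 × 5 = 1.5
CYP2B6: 0.64 (unchanged)
Other: 0.06 (unchanged)
Relative clearance = 1.5 + 0.64 + 0.06 = 2.2.
Steady-state concentration is inversely proportional to clearance, so the fold-change is 1 / 2.2 = 0.45.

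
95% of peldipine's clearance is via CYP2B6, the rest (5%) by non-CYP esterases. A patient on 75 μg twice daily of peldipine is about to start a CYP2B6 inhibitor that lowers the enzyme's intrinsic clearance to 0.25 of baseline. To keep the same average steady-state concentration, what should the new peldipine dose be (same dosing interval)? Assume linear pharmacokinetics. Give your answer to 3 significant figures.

21.6 μg

CYP2B6: 0.95 × 0.25 = 0.2375
Other: 0.05 (unchanged)
CL_new/CL_old = 0.2375 + 0.05 = 0.2875.
To maintain the same steady-state level, dose must scale with clearance: new dose = 75 × 0.2875 = 21.6 μg.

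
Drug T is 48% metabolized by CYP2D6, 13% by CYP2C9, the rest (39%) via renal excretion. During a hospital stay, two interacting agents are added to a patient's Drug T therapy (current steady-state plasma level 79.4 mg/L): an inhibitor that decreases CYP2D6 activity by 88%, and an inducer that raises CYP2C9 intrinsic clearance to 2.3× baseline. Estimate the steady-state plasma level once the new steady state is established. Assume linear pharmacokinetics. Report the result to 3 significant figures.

CYP2D6: 0.48 × 0.12 = 0.0576
CYP2C9: 0.13 × 2.3 = 0.299
Other: 0.39 (unchanged)
CL_new/CL_old = 0.0576 + 0.299 + 0.39 = 0.7466.
Dividing the baseline by the relative clearance: 79.4 / 0.7466 = 106 mg/L.

106 mg/L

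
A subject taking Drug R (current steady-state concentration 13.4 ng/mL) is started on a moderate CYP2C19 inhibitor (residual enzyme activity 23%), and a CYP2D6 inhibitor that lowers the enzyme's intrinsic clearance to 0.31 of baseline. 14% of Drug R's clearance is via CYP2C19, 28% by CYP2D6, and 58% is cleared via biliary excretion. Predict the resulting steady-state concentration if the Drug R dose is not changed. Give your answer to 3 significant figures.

The CYP2C19 pathway (14% of clearance) is reduced to 0.23× activity: 0.14 × 0.23 = 0.0322.
The CYP2D6 pathway (28% of clearance) is reduced to 0.31× activity: 0.28 × 0.31 = 0.0868.
Non-CYP routes (58%) are unchanged.
CL_new/CL_old = 0.0322 + 0.0868 + 0.58 = 0.699.
New steady-state concentration = 13.4 / 0.699 = 19.2 ng/mL (concentration scales inversely with clearance).

19.2 ng/mL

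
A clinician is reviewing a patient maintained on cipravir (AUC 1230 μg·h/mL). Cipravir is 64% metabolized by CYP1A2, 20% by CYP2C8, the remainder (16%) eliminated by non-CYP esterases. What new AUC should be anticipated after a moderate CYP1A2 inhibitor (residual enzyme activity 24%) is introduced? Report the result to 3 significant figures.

CYP1A2: 0.64 × 0.24 = 0.1536
CYP2C8: 0.2 (unchanged)
Other: 0.16 (unchanged)
CL_new/CL_old = 0.1536 + 0.2 + 0.16 = 0.5136.
New AUC = baseline ÷ relative clearance = 1230 / 0.5136 = 2.39 × 10³ μg·h/mL.

2.39 × 10³ μg·h/mL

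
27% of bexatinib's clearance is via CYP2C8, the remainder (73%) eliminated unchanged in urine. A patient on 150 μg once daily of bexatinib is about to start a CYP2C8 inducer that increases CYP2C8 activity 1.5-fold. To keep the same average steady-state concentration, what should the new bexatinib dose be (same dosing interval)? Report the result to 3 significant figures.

The CYP2C8 pathway (27% of clearance) is boosted to 1.5× activity: 0.27 × 1.5 = 0.405.
Non-CYP routes (73%) are unchanged.
New clearance relative to baseline: 0.405 + 0.73 = 1.135.
Exposure is unchanged when dose changes in proportion to clearance. New dose = 150 μg × 1.135 = 170 μg.

170 μg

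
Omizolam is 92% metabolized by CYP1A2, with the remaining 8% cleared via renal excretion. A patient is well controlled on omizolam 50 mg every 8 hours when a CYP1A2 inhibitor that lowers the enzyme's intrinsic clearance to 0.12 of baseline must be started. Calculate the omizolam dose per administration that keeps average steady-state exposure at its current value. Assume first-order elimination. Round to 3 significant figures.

The CYP1A2 pathway (92% of clearance) is reduced to 0.12× activity: 0.92 × 0.12 = 0.1104.
The remaining 8% of clearance is unaffected.
New clearance relative to baseline: 0.1104 + 0.08 = 0.1904.
To maintain the same steady-state level, dose must scale with clearance: new dose = 50 × 0.1904 = 9.52 mg.

9.52 mg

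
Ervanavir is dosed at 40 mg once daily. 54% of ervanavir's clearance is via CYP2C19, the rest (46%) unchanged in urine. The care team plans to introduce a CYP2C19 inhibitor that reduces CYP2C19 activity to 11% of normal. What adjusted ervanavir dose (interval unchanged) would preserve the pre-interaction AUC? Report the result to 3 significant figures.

20.8 mg

CYP2C19: 0.54 × 0.11 = 0.0594
Other: 0.46 (unchanged)
New clearance relative to baseline: 0.0594 + 0.46 = 0.5194.
To maintain the same steady-state level, dose must scale with clearance: new dose = 40 × 0.5194 = 20.8 mg.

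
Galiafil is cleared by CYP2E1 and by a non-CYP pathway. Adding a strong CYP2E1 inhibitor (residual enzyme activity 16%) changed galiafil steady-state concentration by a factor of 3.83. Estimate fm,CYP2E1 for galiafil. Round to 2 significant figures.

CL'/CL = 1 / 3.83 = 0.2611
0.16·fm + (1 − fm) = 0.2611
fm = (0.2611 − 1) / (0.16 − 1) = 0.88

0.88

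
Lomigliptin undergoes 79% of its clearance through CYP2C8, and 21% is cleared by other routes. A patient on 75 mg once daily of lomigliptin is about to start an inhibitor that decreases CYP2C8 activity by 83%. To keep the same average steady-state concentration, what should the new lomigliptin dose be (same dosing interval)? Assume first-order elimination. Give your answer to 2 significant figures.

26 mg

The CYP2C8 pathway (79% of clearance) drops to 0.17× activity: 0.79 × 0.17 = 0.1343.
The remaining 21% of clearance is unaffected.
New clearance relative to baseline: 0.1343 + 0.21 = 0.3443.
To maintain the same steady-state level, dose must scale with clearance: new dose = 75 × 0.3443 = 26 mg.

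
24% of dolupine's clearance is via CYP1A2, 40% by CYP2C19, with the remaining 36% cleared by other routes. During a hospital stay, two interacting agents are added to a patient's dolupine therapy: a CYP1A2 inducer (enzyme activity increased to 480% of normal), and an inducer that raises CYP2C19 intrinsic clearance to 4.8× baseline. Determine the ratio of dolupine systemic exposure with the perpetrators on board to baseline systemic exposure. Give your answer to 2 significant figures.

0.29

The CYP1A2 pathway (24% of clearance) rises to 4.8× activity: 0.24 × 4.8 = 1.152.
The CYP2C19 pathway (40% of clearance) increases to 4.8× activity: 0.4 × 4.8 = 1.92.
Non-CYP routes (36%) are unchanged.
CL_new/CL_old = 1.152 + 1.92 + 0.36 = 3.432.
Systemic exposure ∝ 1/CL: fold-change = 1 / 3.432 = 0.29.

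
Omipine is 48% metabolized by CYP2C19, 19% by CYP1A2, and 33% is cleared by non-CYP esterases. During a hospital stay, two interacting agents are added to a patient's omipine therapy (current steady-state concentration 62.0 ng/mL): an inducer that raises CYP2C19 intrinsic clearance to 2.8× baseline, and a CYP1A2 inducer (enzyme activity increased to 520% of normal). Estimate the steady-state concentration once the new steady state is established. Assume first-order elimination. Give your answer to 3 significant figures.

The CYP2C19 pathway (48% of clearance) increases to 2.8× activity: 0.48 × 2.8 = 1.344.
The CYP1A2 pathway (19% of clearance) is boosted to 5.2× activity: 0.19 × 5.2 = 0.988.
The remaining 33% of clearance is unaffected.
CL_new/CL_old = 1.344 + 0.988 + 0.33 = 2.662.
Dividing the baseline by the relative clearance: 62.0 / 2.662 = 23.3 ng/mL.

23.3 ng/mL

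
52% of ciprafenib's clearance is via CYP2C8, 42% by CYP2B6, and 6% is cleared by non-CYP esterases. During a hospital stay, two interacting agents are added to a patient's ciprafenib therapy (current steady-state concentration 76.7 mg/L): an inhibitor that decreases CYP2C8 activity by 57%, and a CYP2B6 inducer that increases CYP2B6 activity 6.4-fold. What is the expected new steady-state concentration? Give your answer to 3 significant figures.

25.8 mg/L

The CYP2C8 pathway (52% of clearance) drops to 0.43× activity: 0.52 × 0.43 = 0.2236.
The CYP2B6 pathway (42% of clearance) rises to 6.4× activity: 0.42 × 6.4 = 2.688.
Non-CYP routes (6%) are unchanged.
New clearance relative to baseline: 0.2236 + 2.688 + 0.06 = 2.9716.
Steady-state concentration ∝ 1/CL: new value = 76.7 / 2.9716 = 25.8 mg/L.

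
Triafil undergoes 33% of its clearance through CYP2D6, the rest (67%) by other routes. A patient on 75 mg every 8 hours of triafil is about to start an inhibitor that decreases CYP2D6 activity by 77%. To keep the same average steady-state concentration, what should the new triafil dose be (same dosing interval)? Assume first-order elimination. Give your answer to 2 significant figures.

56 mg

The CYP2D6 pathway (33% of clearance) drops to 0.23× activity: 0.33 × 0.23 = 0.0759.
Non-CYP routes (67%) are unchanged.
CL_new/CL_old = 0.0759 + 0.67 = 0.7459.
Exposure is unchanged when dose changes in proportion to clearance. New dose = 75 mg × 0.7459 = 56 mg.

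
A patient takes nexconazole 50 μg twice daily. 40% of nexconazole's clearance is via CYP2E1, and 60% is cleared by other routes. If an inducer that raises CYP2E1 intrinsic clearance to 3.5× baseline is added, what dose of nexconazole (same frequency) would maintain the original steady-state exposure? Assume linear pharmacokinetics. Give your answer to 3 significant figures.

The CYP2E1 pathway (40% of clearance) rises to 3.5× activity: 0.4 × 3.5 = 1.4.
The remaining 60% of clearance is unaffected.
CL_new/CL_old = 1.4 + 0.6 = 2.
Css,avg = (dose rate)/CL, so holding Css fixed requires dose ∝ CL: 50 × 2 = 100 μg.

100 μg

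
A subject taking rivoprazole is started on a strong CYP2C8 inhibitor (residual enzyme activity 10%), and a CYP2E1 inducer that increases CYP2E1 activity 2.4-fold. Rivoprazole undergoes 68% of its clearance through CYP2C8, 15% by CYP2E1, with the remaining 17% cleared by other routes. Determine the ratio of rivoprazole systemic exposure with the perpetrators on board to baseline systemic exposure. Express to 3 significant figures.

1.67

The CYP2C8 pathway (68% of clearance) drops to 0.1× activity: 0.68 × 0.1 = 0.068.
The CYP2E1 pathway (15% of clearance) increases to 2.4× activity: 0.15 × 2.4 = 0.36.
Non-CYP routes (17%) are unchanged.
New clearance relative to baseline: 0.068 + 0.36 + 0.17 = 0.598.
Net systemic exposure ratio = 1 / 0.598 = 1.67.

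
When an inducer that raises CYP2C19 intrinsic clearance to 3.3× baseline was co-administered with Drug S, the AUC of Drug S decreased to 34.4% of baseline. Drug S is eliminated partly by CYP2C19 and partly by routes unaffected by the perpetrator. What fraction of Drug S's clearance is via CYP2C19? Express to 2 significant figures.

CL'/CL = 1 / 0.344 = 2.907
3.3·fm + (1 − fm) = 2.907
fm = (2.907 − 1) / (3.3 − 1) = 0.83

0.83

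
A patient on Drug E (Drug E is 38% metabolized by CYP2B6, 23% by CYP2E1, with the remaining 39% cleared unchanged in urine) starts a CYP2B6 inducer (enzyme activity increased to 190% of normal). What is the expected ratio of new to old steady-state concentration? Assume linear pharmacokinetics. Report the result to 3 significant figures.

The CYP2B6 pathway (38% of clearance) rises to 1.9× activity: 0.38 × 1.9 = 0.722.
CYP2E1 (23%) and the residual 39% are unaffected.
New clearance relative to baseline: 0.722 + 0.23 + 0.39 = 1.342.
Steady-state concentration ratio = CL_old/CL_new = 1 / 1.342 = 0.745.

0.745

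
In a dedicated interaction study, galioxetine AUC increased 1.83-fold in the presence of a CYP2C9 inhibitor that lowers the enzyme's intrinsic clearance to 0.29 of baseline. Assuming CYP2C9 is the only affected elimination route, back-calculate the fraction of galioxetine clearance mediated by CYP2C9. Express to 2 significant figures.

0.64

Write x for the fraction cleared via CYP2C9. The observed AUC change means clearance fell to 1/1.83 = 0.5464 of baseline.
Setting x·0.29 + (1 − x) = 0.5464 and solving: x = (0.5464 − 1)/(0.29 − 1) = 0.64.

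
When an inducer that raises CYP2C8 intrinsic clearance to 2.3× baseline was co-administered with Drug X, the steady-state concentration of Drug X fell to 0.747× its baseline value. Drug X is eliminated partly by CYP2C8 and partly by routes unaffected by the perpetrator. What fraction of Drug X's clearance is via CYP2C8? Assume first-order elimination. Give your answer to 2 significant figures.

CL'/CL = 1 / 0.747 = 1.339
2.3·fm + (1 − fm) = 1.339
fm = (1.339 − 1) / (2.3 − 1) = 0.26

0.26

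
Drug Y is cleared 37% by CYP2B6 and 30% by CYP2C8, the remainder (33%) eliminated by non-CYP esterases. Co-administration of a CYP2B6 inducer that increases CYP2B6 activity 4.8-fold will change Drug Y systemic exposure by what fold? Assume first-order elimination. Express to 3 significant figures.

0.416

The CYP2B6 pathway (37% of clearance) increases to 4.8× activity: 0.37 × 4.8 = 1.776.
CYP2C8 (30%) and the residual 33% are unaffected.
Relative clearance = 1.776 + 0.3 + 0.33 = 2.406.
Systemic exposure ratio = CL_old/CL_new = 1 / 2.406 = 0.416.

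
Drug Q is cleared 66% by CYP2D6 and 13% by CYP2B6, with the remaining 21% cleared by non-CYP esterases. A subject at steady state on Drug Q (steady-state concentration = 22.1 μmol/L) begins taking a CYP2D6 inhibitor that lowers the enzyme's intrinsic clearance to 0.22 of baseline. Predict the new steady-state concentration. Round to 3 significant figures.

45.5 μmol/L

The CYP2D6 pathway (66% of clearance) is reduced to 0.22× activity: 0.66 × 0.22 = 0.1452.
CYP2B6 (13%) and the residual 21% are unaffected.
Relative clearance = 0.1452 + 0.13 + 0.21 = 0.4852.
New steady-state concentration = baseline ÷ relative clearance = 22.1 / 0.4852 = 45.5 μmol/L.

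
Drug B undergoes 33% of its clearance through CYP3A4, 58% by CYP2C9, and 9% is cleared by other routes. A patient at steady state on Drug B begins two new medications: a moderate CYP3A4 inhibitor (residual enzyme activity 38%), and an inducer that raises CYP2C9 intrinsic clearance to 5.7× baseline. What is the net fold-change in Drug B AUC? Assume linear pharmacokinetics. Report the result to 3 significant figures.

The CYP3A4 pathway (33% of clearance) falls to 0.38× activity: 0.33 × 0.38 = 0.1254.
The CYP2C9 pathway (58% of clearance) increases to 5.7× activity: 0.58 × 5.7 = 3.306.
Non-CYP routes (9%) are unchanged.
Relative clearance = 0.1254 + 3.306 + 0.09 = 3.5214.
AUC ∝ 1/CL: fold-change = 1 / 3.5214 = 0.284.

0.284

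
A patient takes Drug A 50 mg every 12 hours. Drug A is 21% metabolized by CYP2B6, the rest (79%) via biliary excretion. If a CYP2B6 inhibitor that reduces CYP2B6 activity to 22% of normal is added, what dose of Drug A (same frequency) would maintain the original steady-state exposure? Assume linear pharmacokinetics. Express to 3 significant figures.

The CYP2B6 pathway (21% of clearance) is reduced to 0.22× activity: 0.21 × 0.22 = 0.0462.
Non-CYP routes (79%) are unchanged.
New clearance relative to baseline: 0.0462 + 0.79 = 0.8362.
To maintain the same steady-state level, dose must scale with clearance: new dose = 50 × 0.8362 = 41.8 mg.

41.8 mg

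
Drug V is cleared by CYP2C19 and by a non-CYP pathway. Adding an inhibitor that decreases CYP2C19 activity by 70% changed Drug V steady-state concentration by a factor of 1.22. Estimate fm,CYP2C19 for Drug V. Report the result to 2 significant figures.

0.26

CL'/CL = 1 / 1.22 = 0.8197
0.3·fm + (1 − fm) = 0.8197
fm = (0.8197 − 1) / (0.3 − 1) = 0.26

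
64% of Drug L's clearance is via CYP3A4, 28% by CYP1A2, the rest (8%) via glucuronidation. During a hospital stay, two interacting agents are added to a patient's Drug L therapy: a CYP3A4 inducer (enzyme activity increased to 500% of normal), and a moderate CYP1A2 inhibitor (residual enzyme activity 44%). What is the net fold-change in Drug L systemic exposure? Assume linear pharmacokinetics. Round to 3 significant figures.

CYP3A4: 0.64 × 5 = 3.2
CYP1A2: 0.28 × 0.44 = 0.1232
Other: 0.08 (unchanged)
CL_new/CL_old = 3.2 + 0.1232 + 0.08 = 3.4032.
Systemic exposure ∝ 1/CL: fold-change = 1 / 3.4032 = 0.294.

0.294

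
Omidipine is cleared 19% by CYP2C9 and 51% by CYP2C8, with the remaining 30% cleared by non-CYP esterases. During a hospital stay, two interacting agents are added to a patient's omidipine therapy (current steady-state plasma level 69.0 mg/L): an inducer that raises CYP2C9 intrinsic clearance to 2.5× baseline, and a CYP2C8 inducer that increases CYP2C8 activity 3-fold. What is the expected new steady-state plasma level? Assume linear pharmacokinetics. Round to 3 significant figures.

29.9 mg/L

The CYP2C9 pathway (19% of clearance) increases to 2.5× activity: 0.19 × 2.5 = 0.475.
The CYP2C8 pathway (51% of clearance) increases to 3× activity: 0.51 × 3 = 1.53.
Non-CYP routes (30%) are unchanged.
CL_new/CL_old = 0.475 + 1.53 + 0.3 = 2.305.
Steady-state plasma level ∝ 1/CL: new value = 69.0 / 2.305 = 29.9 mg/L.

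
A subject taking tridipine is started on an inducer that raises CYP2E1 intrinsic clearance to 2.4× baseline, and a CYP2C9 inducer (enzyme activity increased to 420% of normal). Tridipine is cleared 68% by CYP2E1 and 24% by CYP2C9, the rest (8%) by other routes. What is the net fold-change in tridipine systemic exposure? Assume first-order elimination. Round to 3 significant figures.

CYP2E1: 0.68 × 2.4 = 1.632
CYP2C9: 0.24 × 4.2 = 1.008
Other: 0.08 (unchanged)
CL_new/CL_old = 1.632 + 1.008 + 0.08 = 2.72.
Net systemic exposure ratio = 1 / 2.72 = 0.368.

0.368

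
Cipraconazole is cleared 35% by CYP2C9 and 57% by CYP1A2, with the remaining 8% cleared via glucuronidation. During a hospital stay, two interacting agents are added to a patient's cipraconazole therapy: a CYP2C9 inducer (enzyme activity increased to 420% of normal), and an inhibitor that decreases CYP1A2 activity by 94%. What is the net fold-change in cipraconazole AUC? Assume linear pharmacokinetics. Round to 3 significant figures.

The CYP2C9 pathway (35% of clearance) rises to 4.2× activity: 0.35 × 4.2 = 1.47.
The CYP1A2 pathway (57% of clearance) falls to 0.06× activity: 0.57 × 0.06 = 0.0342.
Non-CYP routes (8%) are unchanged.
CL_new/CL_old = 1.47 + 0.0342 + 0.08 = 1.5842.
Because AUC varies inversely with clearance, the combined effect is 1 / 1.5842 = 0.631.

0.631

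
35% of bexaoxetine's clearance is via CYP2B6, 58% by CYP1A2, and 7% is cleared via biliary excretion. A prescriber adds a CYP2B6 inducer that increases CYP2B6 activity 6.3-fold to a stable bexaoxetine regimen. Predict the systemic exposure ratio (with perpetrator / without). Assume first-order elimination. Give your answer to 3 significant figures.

0.350

The CYP2B6 pathway (35% of clearance) rises to 6.3× activity: 0.35 × 6.3 = 2.205.
CYP1A2 (58%) and the residual 7% are unaffected.
CL_new/CL_old = 2.205 + 0.58 + 0.07 = 2.855.
Systemic exposure is inversely proportional to clearance, so the fold-change is 1 / 2.855 = 0.350.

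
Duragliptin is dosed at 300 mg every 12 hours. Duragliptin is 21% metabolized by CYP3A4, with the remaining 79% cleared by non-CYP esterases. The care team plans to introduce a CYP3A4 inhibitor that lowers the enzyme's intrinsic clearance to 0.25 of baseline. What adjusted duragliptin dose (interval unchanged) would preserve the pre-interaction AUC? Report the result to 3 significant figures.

253 mg

The CYP3A4 pathway (21% of clearance) is reduced to 0.25× activity: 0.21 × 0.25 = 0.0525.
Non-CYP routes (79%) are unchanged.
CL_new/CL_old = 0.0525 + 0.79 = 0.8425.
Exposure is unchanged when dose changes in proportion to clearance. New dose = 300 mg × 0.8425 = 253 mg.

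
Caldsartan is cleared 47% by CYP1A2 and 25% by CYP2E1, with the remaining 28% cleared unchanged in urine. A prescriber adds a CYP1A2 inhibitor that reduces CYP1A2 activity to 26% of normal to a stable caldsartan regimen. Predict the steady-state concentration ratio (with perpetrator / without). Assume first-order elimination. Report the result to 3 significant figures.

1.53

CYP1A2: 0.47 × 0.26 = 0.1222
CYP2E1: 0.25 (unchanged)
Other: 0.28 (unchanged)
CL_new/CL_old = 0.1222 + 0.25 + 0.28 = 0.6522.
Steady-state concentration is inversely proportional to clearance, so the fold-change is 1 / 0.6522 = 1.53.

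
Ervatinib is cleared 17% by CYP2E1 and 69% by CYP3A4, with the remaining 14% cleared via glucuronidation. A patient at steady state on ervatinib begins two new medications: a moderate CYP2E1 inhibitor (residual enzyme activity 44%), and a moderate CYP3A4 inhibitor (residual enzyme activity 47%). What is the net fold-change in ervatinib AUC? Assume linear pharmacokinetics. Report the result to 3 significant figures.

1.85

The CYP2E1 pathway (17% of clearance) drops to 0.44× activity: 0.17 × 0.44 = 0.0748.
The CYP3A4 pathway (69% of clearance) is reduced to 0.47× activity: 0.69 × 0.47 = 0.3243.
The remaining 14% of clearance is unaffected.
Relative clearance = 0.0748 + 0.3243 + 0.14 = 0.5391.
Net AUC ratio = 1 / 0.5391 = 1.85.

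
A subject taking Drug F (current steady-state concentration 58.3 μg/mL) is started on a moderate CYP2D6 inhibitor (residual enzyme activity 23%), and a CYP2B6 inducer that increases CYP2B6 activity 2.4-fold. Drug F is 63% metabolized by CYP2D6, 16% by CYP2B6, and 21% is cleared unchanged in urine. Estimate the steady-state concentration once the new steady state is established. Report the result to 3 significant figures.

78.9 μg/mL

CYP2D6: 0.63 × 0.23 = 0.1449
CYP2B6: 0.16 × 2.4 = 0.384
Other: 0.21 (unchanged)
Relative clearance = 0.1449 + 0.384 + 0.21 = 0.7389.
Dividing the baseline by the relative clearance: 58.3 / 0.7389 = 78.9 μg/mL.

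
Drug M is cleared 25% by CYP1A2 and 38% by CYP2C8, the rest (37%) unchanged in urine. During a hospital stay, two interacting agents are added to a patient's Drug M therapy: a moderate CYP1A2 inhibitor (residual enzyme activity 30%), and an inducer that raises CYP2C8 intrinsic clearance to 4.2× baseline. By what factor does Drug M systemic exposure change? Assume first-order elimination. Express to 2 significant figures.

The CYP1A2 pathway (25% of clearance) drops to 0.3× activity: 0.25 × 0.3 = 0.075.
The CYP2C8 pathway (38% of clearance) rises to 4.2× activity: 0.38 × 4.2 = 1.596.
Non-CYP routes (37%) are unchanged.
CL_new/CL_old = 0.075 + 1.596 + 0.37 = 2.041.
Net systemic exposure ratio = 1 / 2.041 = 0.49.

0.49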